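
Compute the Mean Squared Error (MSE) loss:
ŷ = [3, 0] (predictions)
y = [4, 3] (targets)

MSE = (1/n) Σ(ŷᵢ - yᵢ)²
MSE = 5

MSE = (1/2)((3-4)² + (0-3)²) = (1/2)(1 + 9) = 5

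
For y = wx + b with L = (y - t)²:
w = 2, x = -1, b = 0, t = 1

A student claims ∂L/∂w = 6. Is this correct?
Correct

y = (2)(-1) + 0 = -2
∂L/∂y = 2(y - t) = 2(-2 - 1) = -6
∂y/∂w = x = -1
∂L/∂w = -6 × -1 = 6

Claimed value: 6
Correct: The correct gradient is 6.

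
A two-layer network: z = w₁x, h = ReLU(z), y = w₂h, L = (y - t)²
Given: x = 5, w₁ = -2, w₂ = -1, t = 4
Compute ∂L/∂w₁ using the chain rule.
∂L/∂w₁ = 0

Forward pass:
z = w₁x = -2×5 = -10
h = ReLU(-10) = 0
y = w₂h = -1×0 = 0

Backward pass:
∂L/∂y = 2(y - t) = 2(0 - 4) = -8
∂y/∂h = w₂ = -1
∂h/∂z = 0 (ReLU derivative)
∂z/∂w₁ = x = 5

∂L/∂w₁ = -8 × -1 × 0 × 5 = 0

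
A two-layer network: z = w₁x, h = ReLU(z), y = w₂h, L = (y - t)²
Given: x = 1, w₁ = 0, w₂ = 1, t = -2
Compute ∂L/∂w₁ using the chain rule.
∂L/∂w₁ = 0

Forward pass:
z = w₁x = 0×1 = 0
h = ReLU(0) = 0
y = w₂h = 1×0 = 0

Backward pass:
∂L/∂y = 2(y - t) = 2(0 - -2) = 4
∂y/∂h = w₂ = 1
∂h/∂z = 0 (ReLU derivative)
∂z/∂w₁ = x = 1

∂L/∂w₁ = 4 × 1 × 0 × 1 = 0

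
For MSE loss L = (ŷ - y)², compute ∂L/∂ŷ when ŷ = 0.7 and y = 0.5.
∂L/∂ŷ = 0.4

∂L/∂ŷ = 2(ŷ - y) = 2(0.7 - 0.5) = 2(0.2) = 0.4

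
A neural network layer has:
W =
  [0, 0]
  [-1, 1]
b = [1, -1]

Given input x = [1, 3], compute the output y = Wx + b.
y = [1, 1]

Wx = [0×1 + 0×3, -1×1 + 1×3]
   = [0, 2]
y = Wx + b = [0 + 1, 2 + -1] = [1, 1]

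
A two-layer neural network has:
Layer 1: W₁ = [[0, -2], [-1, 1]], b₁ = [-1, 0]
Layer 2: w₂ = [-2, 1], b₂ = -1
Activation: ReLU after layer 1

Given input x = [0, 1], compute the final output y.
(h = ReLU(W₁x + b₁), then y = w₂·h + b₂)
y = 0

Layer 1 pre-activation: z₁ = [-3, 1]
After ReLU: h = [0, 1]
Layer 2 output: y = -2×0 + 1×1 + -1 = 0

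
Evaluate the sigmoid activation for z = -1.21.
0.2297

sigmoid(-1.21) = 1/(1 + e^(1.21)) = 1/(1 + 3.353) = 0.2297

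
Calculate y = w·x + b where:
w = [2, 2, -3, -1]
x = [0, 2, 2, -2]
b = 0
y = 0

y = (2)(0) + (2)(2) + (-3)(2) + (-1)(-2) + 0 = 0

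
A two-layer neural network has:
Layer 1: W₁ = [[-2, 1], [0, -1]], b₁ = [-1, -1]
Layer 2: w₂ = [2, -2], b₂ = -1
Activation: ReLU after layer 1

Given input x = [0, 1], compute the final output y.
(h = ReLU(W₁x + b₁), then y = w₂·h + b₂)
y = -1

Layer 1 pre-activation: z₁ = [0, -2]
After ReLU: h = [0, 0]
Layer 2 output: y = 2×0 + -2×0 + -1 = -1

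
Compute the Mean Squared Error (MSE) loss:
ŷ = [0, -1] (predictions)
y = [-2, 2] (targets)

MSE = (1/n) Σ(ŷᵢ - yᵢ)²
MSE = 6.5

MSE = (1/2)((0--2)² + (-1-2)²) = (1/2)(4 + 9) = 6.5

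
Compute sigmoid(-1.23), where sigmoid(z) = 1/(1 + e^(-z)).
0.2262

sigmoid(-1.23) = 1/(1 + e^(1.23)) = 1/(1 + 3.421) = 0.2262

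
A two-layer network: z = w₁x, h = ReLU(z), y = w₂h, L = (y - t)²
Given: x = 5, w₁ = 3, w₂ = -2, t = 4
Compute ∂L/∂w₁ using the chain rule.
∂L/∂w₁ = 680

Forward pass:
z = w₁x = 3×5 = 15
h = ReLU(15) = 15
y = w₂h = -2×15 = -30

Backward pass:
∂L/∂y = 2(y - t) = 2(-30 - 4) = -68
∂y/∂h = w₂ = -2
∂h/∂z = 1 (ReLU derivative)
∂z/∂w₁ = x = 5

∂L/∂w₁ = -68 × -2 × 1 × 5 = 680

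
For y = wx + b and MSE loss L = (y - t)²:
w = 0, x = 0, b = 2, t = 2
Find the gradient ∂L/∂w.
∂L/∂w = 0

y = wx + b = (0)(0) + 2 = 2
∂L/∂y = 2(y - t) = 2(2 - 2) = 0
∂y/∂w = x = 0
∂L/∂w = ∂L/∂y · ∂y/∂w = 0 × 0 = 0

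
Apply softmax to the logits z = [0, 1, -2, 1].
p = [0.1522, 0.4136, 0.0206, 0.4136]

exp(z) = [1, 2.718, 0.1353, 2.718]
Sum = 6.572
p = [0.1522, 0.4136, 0.0206, 0.4136]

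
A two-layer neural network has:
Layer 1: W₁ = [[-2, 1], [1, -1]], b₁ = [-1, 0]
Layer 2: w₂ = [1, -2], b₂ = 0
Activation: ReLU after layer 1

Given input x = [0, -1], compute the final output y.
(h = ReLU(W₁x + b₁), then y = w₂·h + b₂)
y = -2

Layer 1 pre-activation: z₁ = [-2, 1]
After ReLU: h = [0, 1]
Layer 2 output: y = 1×0 + -2×1 + 0 = -2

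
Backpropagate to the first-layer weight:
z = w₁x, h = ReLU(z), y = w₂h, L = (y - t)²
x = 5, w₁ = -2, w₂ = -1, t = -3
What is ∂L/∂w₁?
∂L/∂w₁ = 0

Forward pass:
z = w₁x = -2×5 = -10
h = ReLU(-10) = 0
y = w₂h = -1×0 = 0

Backward pass:
∂L/∂y = 2(y - t) = 2(0 - -3) = 6
∂y/∂h = w₂ = -1
∂h/∂z = 0 (ReLU derivative)
∂z/∂w₁ = x = 5

∂L/∂w₁ = 6 × -1 × 0 × 5 = 0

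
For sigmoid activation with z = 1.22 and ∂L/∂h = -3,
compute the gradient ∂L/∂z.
∂L/∂z = -0.5279

σ(1.22) = 0.7721
σ'(1.22) = σ(1.22)(1 - σ(1.22)) = 0.7721 × 0.2279 = 0.176
∂L/∂z = ∂L/∂h · σ'(z) = -3 × 0.176 = -0.5279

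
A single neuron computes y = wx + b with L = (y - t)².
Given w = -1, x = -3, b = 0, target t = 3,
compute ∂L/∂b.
∂L/∂b = 0

y = wx + b = (-1)(-3) + 0 = 3
∂L/∂y = 2(y - t) = 2(3 - 3) = 0
∂y/∂b = 1
∂L/∂b = ∂L/∂y · ∂y/∂b = 0 × 1 = 0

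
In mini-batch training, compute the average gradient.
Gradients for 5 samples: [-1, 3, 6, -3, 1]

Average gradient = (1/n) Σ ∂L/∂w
Average gradient = 1.2

Average = (1/5)(-1 + 3 + 6 + -3 + 1) = 6/5 = 1.2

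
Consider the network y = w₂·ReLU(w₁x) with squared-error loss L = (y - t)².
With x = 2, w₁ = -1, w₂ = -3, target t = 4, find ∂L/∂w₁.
∂L/∂w₁ = 0

Forward pass:
z = w₁x = -1×2 = -2
h = ReLU(-2) = 0
y = w₂h = -3×0 = 0

Backward pass:
∂L/∂y = 2(y - t) = 2(0 - 4) = -8
∂y/∂h = w₂ = -3
∂h/∂z = 0 (ReLU derivative)
∂z/∂w₁ = x = 2

∂L/∂w₁ = -8 × -3 × 0 × 2 = 0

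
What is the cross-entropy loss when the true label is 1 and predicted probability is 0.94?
L = 0.06188

L = -1·log(0.94) - 0·log(0.06) = -log(0.94) = 0.06188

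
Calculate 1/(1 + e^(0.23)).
0.4428

sigmoid(-0.23) = 1/(1 + e^(0.23)) = 1/(1 + 1.259) = 0.4428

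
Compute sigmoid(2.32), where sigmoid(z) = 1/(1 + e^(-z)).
0.9105

sigmoid(2.32) = 1/(1 + e^(-2.32)) = 1/(1 + 0.09827) = 0.9105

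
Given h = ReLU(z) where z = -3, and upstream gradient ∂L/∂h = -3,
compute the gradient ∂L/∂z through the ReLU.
∂L/∂z = 0

h = ReLU(-3) = 0
Since z < 0: ∂h/∂z = 0
∂L/∂z = ∂L/∂h · ∂h/∂z = -3 × 0 = 0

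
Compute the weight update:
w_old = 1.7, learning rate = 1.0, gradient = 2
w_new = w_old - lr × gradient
w_new = -0.3

w_new = w - η·∂L/∂w = 1.7 - 1.0×(2) = 1.7 - (2) = -0.3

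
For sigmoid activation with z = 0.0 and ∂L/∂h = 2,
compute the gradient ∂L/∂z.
∂L/∂z = 0.5

σ(0.0) = 0.5
σ'(0.0) = σ(0.0)(1 - σ(0.0)) = 0.5 × 0.5 = 0.25
∂L/∂z = ∂L/∂h · σ'(z) = 2 × 0.25 = 0.5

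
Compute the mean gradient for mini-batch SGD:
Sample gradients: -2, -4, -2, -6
Average gradient = -3.5

Average = (1/4)(-2 + -4 + -2 + -6) = -14/4 = -3.5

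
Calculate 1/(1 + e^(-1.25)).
0.7773

sigmoid(1.25) = 1/(1 + e^(-1.25)) = 1/(1 + 0.2865) = 0.7773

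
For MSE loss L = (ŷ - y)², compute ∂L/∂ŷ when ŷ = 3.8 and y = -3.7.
∂L/∂ŷ = 15.0

∂L/∂ŷ = 2(ŷ - y) = 2(3.8 - -3.7) = 2(7.5) = 15.0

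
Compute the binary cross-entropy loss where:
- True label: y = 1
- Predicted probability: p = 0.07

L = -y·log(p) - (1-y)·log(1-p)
L = 2.659

L = -1·log(0.07) - 0·log(0.93) = -log(0.07) = 2.659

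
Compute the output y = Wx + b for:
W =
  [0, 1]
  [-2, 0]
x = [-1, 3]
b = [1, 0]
y = [4, 2]

Wx = [0×-1 + 1×3, -2×-1 + 0×3]
   = [3, 2]
y = Wx + b = [3 + 1, 2 + 0] = [4, 2]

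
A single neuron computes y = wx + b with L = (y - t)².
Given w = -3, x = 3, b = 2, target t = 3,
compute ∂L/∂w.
∂L/∂w = -60

y = wx + b = (-3)(3) + 2 = -7
∂L/∂y = 2(y - t) = 2(-7 - 3) = -20
∂y/∂w = x = 3
∂L/∂w = ∂L/∂y · ∂y/∂w = -20 × 3 = -60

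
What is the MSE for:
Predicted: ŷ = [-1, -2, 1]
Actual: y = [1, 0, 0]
MSE = 3

MSE = (1/3)((-1-1)² + (-2-0)² + (1-0)²) = (1/3)(4 + 4 + 1) = 3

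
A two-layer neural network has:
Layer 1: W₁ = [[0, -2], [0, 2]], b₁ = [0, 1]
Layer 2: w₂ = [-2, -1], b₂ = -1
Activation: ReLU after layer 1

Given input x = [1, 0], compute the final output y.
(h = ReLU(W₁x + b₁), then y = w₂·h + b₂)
y = -2

Layer 1 pre-activation: z₁ = [0, 1]
After ReLU: h = [0, 1]
Layer 2 output: y = -2×0 + -1×1 + -1 = -2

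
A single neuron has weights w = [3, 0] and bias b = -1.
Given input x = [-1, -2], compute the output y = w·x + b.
y = -4

y = (3)(-1) + (0)(-2) + -1 = -4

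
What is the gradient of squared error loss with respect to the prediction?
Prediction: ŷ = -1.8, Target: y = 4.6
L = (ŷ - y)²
∂L/∂ŷ = -12.8

∂L/∂ŷ = 2(ŷ - y) = 2(-1.8 - 4.6) = 2(-6.4) = -12.8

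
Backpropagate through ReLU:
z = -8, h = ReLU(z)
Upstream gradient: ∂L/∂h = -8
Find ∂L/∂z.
∂L/∂z = 0

h = ReLU(-8) = 0
Since z < 0: ∂h/∂z = 0
∂L/∂z = ∂L/∂h · ∂h/∂z = -8 × 0 = 0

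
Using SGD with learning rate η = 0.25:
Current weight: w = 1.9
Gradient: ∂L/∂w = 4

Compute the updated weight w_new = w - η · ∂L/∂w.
w_new = 0.9

w_new = w - η·∂L/∂w = 1.9 - 0.25×(4) = 1.9 - (1) = 0.9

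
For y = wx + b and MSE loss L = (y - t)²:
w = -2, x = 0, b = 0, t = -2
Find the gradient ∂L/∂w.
∂L/∂w = 0

y = wx + b = (-2)(0) + 0 = 0
∂L/∂y = 2(y - t) = 2(0 - -2) = 4
∂y/∂w = x = 0
∂L/∂w = ∂L/∂y · ∂y/∂w = 4 × 0 = 0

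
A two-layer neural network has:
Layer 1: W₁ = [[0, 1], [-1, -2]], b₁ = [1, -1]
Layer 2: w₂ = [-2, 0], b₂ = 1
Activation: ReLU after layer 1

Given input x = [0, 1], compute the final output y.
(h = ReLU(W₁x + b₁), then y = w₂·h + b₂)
y = -3

Layer 1 pre-activation: z₁ = [2, -3]
After ReLU: h = [2, 0]
Layer 2 output: y = -2×2 + 0×0 + 1 = -3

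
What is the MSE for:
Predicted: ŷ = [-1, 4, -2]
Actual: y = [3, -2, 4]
MSE = 29.33

MSE = (1/3)((-1-3)² + (4--2)² + (-2-4)²) = (1/3)(16 + 36 + 36) = 29.33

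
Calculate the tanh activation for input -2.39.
-0.9833

tanh(-2.39) = (e^(-2.39) - e^(2.39))/(e^(-2.39) + e^(2.39)) = -0.9833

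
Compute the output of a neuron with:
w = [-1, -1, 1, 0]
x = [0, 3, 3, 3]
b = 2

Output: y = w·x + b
y = 2

y = (-1)(0) + (-1)(3) + (1)(3) + (0)(3) + 2 = 2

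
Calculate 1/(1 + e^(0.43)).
0.3941

sigmoid(-0.43) = 1/(1 + e^(0.43)) = 1/(1 + 1.537) = 0.3941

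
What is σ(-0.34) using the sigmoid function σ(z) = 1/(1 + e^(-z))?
0.4158

sigmoid(-0.34) = 1/(1 + e^(0.34)) = 1/(1 + 1.405) = 0.4158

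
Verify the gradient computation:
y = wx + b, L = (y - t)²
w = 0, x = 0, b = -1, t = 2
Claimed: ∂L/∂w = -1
Incorrect

y = (0)(0) + -1 = -1
∂L/∂y = 2(y - t) = 2(-1 - 2) = -6
∂y/∂w = x = 0
∂L/∂w = -6 × 0 = 0

Claimed value: -1
Incorrect: The correct gradient is 0.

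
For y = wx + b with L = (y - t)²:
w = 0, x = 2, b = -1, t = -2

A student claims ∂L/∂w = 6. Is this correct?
Incorrect

y = (0)(2) + -1 = -1
∂L/∂y = 2(y - t) = 2(-1 - -2) = 2
∂y/∂w = x = 2
∂L/∂w = 2 × 2 = 4

Claimed value: 6
Incorrect: The correct gradient is 4.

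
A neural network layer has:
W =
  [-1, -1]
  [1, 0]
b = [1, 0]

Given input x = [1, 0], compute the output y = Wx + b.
y = [0, 1]

Wx = [-1×1 + -1×0, 1×1 + 0×0]
   = [-1, 1]
y = Wx + b = [-1 + 1, 1 + 0] = [0, 1]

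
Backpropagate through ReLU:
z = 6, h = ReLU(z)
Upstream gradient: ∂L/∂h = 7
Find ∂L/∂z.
∂L/∂z = 7

h = ReLU(6) = 6
Since z > 0: ∂h/∂z = 1
∂L/∂z = ∂L/∂h · ∂h/∂z = 7 × 1 = 7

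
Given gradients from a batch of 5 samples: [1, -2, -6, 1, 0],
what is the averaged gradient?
Average gradient = -1.2

Average = (1/5)(1 + -2 + -6 + 1 + 0) = -6/5 = -1.2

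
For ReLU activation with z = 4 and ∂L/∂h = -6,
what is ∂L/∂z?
∂L/∂z = -6

h = ReLU(4) = 4
Since z > 0: ∂h/∂z = 1
∂L/∂z = ∂L/∂h · ∂h/∂z = -6 × 1 = -6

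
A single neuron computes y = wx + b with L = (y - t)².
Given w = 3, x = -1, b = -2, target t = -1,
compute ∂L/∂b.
∂L/∂b = -8

y = wx + b = (3)(-1) + -2 = -5
∂L/∂y = 2(y - t) = 2(-5 - -1) = -8
∂y/∂b = 1
∂L/∂b = ∂L/∂y · ∂y/∂b = -8 × 1 = -8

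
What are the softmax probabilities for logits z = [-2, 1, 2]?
p = [0.0132, 0.2654, 0.7214]

exp(z) = [0.1353, 2.718, 7.389]
Sum = 10.24
p = [0.0132, 0.2654, 0.7214]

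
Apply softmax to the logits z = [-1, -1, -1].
p = [0.3333, 0.3333, 0.3333]

exp(z) = [0.3679, 0.3679, 0.3679]
Sum = 1.104
p = [0.3333, 0.3333, 0.3333]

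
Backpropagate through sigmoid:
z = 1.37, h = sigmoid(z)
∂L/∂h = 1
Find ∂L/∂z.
∂L/∂z = 0.1616

σ(1.37) = 0.7974
σ'(1.37) = σ(1.37)(1 - σ(1.37)) = 0.7974 × 0.2026 = 0.1616
∂L/∂z = ∂L/∂h · σ'(z) = 1 × 0.1616 = 0.1616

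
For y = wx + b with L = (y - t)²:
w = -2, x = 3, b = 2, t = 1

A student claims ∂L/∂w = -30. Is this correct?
Correct

y = (-2)(3) + 2 = -4
∂L/∂y = 2(y - t) = 2(-4 - 1) = -10
∂y/∂w = x = 3
∂L/∂w = -10 × 3 = -30

Claimed value: -30
Correct: The correct gradient is -30.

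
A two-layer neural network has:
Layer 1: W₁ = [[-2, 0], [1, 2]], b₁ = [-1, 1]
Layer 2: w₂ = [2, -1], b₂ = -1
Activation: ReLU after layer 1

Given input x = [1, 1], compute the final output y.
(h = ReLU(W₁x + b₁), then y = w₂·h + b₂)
y = -5

Layer 1 pre-activation: z₁ = [-3, 4]
After ReLU: h = [0, 4]
Layer 2 output: y = 2×0 + -1×4 + -1 = -5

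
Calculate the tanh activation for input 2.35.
0.982

tanh(2.35) = (e^(2.35) - e^(-2.35))/(e^(2.35) + e^(-2.35)) = 0.982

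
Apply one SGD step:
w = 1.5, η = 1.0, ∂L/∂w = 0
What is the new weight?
w_new = 1.5

w_new = w - η·∂L/∂w = 1.5 - 1.0×(0) = 1.5 - (0) = 1.5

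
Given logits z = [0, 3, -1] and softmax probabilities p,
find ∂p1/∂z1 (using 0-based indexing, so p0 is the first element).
∂p1/∂z1 = 0.0597

p = softmax(z) = [0.04661, 0.9362, 0.01715]
p1 = 0.9362

∂p1/∂z1 = p1(1 - p1) = 0.9362 × (1 - 0.9362) = 0.0597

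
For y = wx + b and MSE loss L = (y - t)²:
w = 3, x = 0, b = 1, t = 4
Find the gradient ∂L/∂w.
∂L/∂w = 0

y = wx + b = (3)(0) + 1 = 1
∂L/∂y = 2(y - t) = 2(1 - 4) = -6
∂y/∂w = x = 0
∂L/∂w = ∂L/∂y · ∂y/∂w = -6 × 0 = 0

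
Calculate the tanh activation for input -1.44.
-0.8937

tanh(-1.44) = (e^(-1.44) - e^(1.44))/(e^(-1.44) + e^(1.44)) = -0.8937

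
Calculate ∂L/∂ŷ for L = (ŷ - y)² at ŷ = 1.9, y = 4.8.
∂L/∂ŷ = -5.8

∂L/∂ŷ = 2(ŷ - y) = 2(1.9 - 4.8) = 2(-2.9) = -5.8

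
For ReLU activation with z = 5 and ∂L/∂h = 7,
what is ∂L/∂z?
∂L/∂z = 7

h = ReLU(5) = 5
Since z > 0: ∂h/∂z = 1
∂L/∂z = ∂L/∂h · ∂h/∂z = 7 × 1 = 7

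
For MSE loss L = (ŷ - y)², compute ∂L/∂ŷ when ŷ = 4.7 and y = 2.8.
∂L/∂ŷ = 3.8

∂L/∂ŷ = 2(ŷ - y) = 2(4.7 - 2.8) = 2(1.9) = 3.8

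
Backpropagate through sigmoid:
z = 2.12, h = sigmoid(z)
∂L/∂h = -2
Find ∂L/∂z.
∂L/∂z = -0.1914

σ(2.12) = 0.8928
σ'(2.12) = σ(2.12)(1 - σ(2.12)) = 0.8928 × 0.1072 = 0.09568
∂L/∂z = ∂L/∂h · σ'(z) = -2 × 0.09568 = -0.1914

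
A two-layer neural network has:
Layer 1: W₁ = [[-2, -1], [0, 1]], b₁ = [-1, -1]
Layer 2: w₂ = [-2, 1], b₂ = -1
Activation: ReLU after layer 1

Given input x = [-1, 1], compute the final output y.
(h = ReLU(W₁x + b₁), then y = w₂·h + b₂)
y = -1

Layer 1 pre-activation: z₁ = [0, 0]
After ReLU: h = [0, 0]
Layer 2 output: y = -2×0 + 1×0 + -1 = -1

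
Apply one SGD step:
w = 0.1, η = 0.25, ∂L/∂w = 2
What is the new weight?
w_new = -0.4

w_new = w - η·∂L/∂w = 0.1 - 0.25×(2) = 0.1 - (0.5) = -0.4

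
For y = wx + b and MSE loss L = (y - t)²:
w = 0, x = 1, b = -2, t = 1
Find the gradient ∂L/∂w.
∂L/∂w = -6

y = wx + b = (0)(1) + -2 = -2
∂L/∂y = 2(y - t) = 2(-2 - 1) = -6
∂y/∂w = x = 1
∂L/∂w = ∂L/∂y · ∂y/∂w = -6 × 1 = -6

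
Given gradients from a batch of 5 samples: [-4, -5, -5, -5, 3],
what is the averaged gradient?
Average gradient = -3.2

Average = (1/5)(-4 + -5 + -5 + -5 + 3) = -16/5 = -3.2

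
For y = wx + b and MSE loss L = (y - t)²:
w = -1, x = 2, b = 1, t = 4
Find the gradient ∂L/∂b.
∂L/∂b = -10

y = wx + b = (-1)(2) + 1 = -1
∂L/∂y = 2(y - t) = 2(-1 - 4) = -10
∂y/∂b = 1
∂L/∂b = ∂L/∂y · ∂y/∂b = -10 × 1 = -10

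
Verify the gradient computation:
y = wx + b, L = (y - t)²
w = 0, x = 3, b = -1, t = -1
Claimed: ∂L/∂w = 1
Incorrect

y = (0)(3) + -1 = -1
∂L/∂y = 2(y - t) = 2(-1 - -1) = 0
∂y/∂w = x = 3
∂L/∂w = 0 × 3 = 0

Claimed value: 1
Incorrect: The correct gradient is 0.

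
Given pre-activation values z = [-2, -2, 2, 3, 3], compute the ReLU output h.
h = [0, 0, 2, 3, 3]

ReLU applied element-wise: max(0,-2)=0, max(0,-2)=0, max(0,2)=2, max(0,3)=3, max(0,3)=3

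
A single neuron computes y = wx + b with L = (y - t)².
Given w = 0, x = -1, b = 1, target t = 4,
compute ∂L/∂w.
∂L/∂w = 6

y = wx + b = (0)(-1) + 1 = 1
∂L/∂y = 2(y - t) = 2(1 - 4) = -6
∂y/∂w = x = -1
∂L/∂w = ∂L/∂y · ∂y/∂w = -6 × -1 = 6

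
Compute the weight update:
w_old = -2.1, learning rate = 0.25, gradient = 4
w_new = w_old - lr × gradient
w_new = -3.1

w_new = w - η·∂L/∂w = -2.1 - 0.25×(4) = -2.1 - (1) = -3.1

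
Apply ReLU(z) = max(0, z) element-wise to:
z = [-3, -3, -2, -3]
h = [0, 0, 0, 0]

ReLU applied element-wise: max(0,-3)=0, max(0,-3)=0, max(0,-2)=0, max(0,-3)=0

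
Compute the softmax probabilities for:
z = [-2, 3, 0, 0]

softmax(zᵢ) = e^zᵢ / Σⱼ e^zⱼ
p = [0.0061, 0.9039, 0.045, 0.045]

exp(z) = [0.1353, 20.09, 1, 1]
Sum = 22.22
p = [0.0061, 0.9039, 0.045, 0.045]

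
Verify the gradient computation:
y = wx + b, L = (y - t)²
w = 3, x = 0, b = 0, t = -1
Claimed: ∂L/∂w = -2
Incorrect

y = (3)(0) + 0 = 0
∂L/∂y = 2(y - t) = 2(0 - -1) = 2
∂y/∂w = x = 0
∂L/∂w = 2 × 0 = 0

Claimed value: -2
Incorrect: The correct gradient is 0.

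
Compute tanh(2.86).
0.9935

tanh(2.86) = (e^(2.86) - e^(-2.86))/(e^(2.86) + e^(-2.86)) = 0.9935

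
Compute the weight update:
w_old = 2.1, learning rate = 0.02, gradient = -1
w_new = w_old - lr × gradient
w_new = 2.12

w_new = w - η·∂L/∂w = 2.1 - 0.02×(-1) = 2.1 - (-0.02) = 2.12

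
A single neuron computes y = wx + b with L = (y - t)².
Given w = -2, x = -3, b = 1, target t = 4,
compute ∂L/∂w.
∂L/∂w = -18

y = wx + b = (-2)(-3) + 1 = 7
∂L/∂y = 2(y - t) = 2(7 - 4) = 6
∂y/∂w = x = -3
∂L/∂w = ∂L/∂y · ∂y/∂w = 6 × -3 = -18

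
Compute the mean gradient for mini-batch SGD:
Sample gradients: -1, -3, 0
Average gradient = -1.333

Average = (1/3)(-1 + -3 + 0) = -4/3 = -1.333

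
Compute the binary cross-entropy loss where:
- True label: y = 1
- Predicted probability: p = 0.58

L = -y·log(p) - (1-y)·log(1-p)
L = 0.5447

L = -1·log(0.58) - 0·log(0.42) = -log(0.58) = 0.5447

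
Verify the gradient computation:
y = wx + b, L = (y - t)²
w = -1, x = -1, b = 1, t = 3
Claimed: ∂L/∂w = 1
Incorrect

y = (-1)(-1) + 1 = 2
∂L/∂y = 2(y - t) = 2(2 - 3) = -2
∂y/∂w = x = -1
∂L/∂w = -2 × -1 = 2

Claimed value: 1
Incorrect: The correct gradient is 2.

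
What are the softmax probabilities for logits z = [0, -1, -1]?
p = [0.5761, 0.2119, 0.2119]

exp(z) = [1, 0.3679, 0.3679]
Sum = 1.736
p = [0.5761, 0.2119, 0.2119]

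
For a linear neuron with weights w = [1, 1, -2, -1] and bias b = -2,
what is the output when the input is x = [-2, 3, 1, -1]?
y = -2

y = (1)(-2) + (1)(3) + (-2)(1) + (-1)(-1) + -2 = -2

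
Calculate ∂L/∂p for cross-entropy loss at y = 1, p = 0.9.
∂L/∂p = -1.111

∂L/∂p = -y/p + (1-y)/(1-p) = -1/0.9 + 0 = -1.111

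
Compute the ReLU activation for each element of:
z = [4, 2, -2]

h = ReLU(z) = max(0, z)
h = [4, 2, 0]

ReLU applied element-wise: max(0,4)=4, max(0,2)=2, max(0,-2)=0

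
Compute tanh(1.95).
0.9603

tanh(1.95) = (e^(1.95) - e^(-1.95))/(e^(1.95) + e^(-1.95)) = 0.9603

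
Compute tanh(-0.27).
-0.2636

tanh(-0.27) = (e^(-0.27) - e^(0.27))/(e^(-0.27) + e^(0.27)) = -0.2636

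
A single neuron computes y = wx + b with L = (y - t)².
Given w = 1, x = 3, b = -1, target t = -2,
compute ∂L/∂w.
∂L/∂w = 24

y = wx + b = (1)(3) + -1 = 2
∂L/∂y = 2(y - t) = 2(2 - -2) = 8
∂y/∂w = x = 3
∂L/∂w = ∂L/∂y · ∂y/∂w = 8 × 3 = 24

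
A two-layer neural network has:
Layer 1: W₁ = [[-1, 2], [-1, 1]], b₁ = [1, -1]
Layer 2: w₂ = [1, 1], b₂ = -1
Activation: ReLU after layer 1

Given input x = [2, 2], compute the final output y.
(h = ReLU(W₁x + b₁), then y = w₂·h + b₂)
y = 2

Layer 1 pre-activation: z₁ = [3, -1]
After ReLU: h = [3, 0]
Layer 2 output: y = 1×3 + 1×0 + -1 = 2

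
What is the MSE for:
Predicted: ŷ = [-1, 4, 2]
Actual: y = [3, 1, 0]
MSE = 9.667

MSE = (1/3)((-1-3)² + (4-1)² + (2-0)²) = (1/3)(16 + 9 + 4) = 9.667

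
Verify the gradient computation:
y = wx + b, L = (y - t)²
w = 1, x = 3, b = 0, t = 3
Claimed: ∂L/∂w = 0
Correct

y = (1)(3) + 0 = 3
∂L/∂y = 2(y - t) = 2(3 - 3) = 0
∂y/∂w = x = 3
∂L/∂w = 0 × 3 = 0

Claimed value: 0
Correct: The correct gradient is 0.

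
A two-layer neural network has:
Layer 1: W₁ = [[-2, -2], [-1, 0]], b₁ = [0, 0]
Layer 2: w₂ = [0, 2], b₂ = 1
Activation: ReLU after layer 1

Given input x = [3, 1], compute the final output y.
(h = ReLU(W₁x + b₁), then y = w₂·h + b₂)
y = 1

Layer 1 pre-activation: z₁ = [-8, -3]
After ReLU: h = [0, 0]
Layer 2 output: y = 0×0 + 2×0 + 1 = 1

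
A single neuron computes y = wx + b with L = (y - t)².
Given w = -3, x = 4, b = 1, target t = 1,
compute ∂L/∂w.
∂L/∂w = -96

y = wx + b = (-3)(4) + 1 = -11
∂L/∂y = 2(y - t) = 2(-11 - 1) = -24
∂y/∂w = x = 4
∂L/∂w = ∂L/∂y · ∂y/∂w = -24 × 4 = -96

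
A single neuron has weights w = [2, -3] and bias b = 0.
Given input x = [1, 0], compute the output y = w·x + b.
y = 2

y = (2)(1) + (-3)(0) + 0 = 2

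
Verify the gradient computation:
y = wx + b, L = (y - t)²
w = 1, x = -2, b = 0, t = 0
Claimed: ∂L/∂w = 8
Correct

y = (1)(-2) + 0 = -2
∂L/∂y = 2(y - t) = 2(-2 - 0) = -4
∂y/∂w = x = -2
∂L/∂w = -4 × -2 = 8

Claimed value: 8
Correct: The correct gradient is 8.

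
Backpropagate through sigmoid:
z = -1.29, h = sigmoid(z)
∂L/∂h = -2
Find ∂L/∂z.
∂L/∂z = -0.3385

σ(-1.29) = 0.2159
σ'(-1.29) = σ(-1.29)(1 - σ(-1.29)) = 0.2159 × 0.7841 = 0.1693
∂L/∂z = ∂L/∂h · σ'(z) = -2 × 0.1693 = -0.3385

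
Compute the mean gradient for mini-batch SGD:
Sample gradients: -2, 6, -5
Average gradient = -0.3333

Average = (1/3)(-2 + 6 + -5) = -1/3 = -0.3333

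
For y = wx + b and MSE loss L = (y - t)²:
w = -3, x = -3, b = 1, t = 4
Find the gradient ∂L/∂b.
∂L/∂b = 12

y = wx + b = (-3)(-3) + 1 = 10
∂L/∂y = 2(y - t) = 2(10 - 4) = 12
∂y/∂b = 1
∂L/∂b = ∂L/∂y · ∂y/∂b = 12 × 1 = 12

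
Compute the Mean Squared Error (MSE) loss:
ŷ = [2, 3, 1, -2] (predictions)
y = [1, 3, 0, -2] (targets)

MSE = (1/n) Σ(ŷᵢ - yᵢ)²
MSE = 0.5

MSE = (1/4)((2-1)² + (3-3)² + (1-0)² + (-2--2)²) = (1/4)(1 + 0 + 1 + 0) = 0.5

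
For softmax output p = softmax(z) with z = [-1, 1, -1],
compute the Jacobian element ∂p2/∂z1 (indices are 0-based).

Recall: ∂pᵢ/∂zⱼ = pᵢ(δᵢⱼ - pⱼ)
∂p2/∂z1 = -0.08382

p = softmax(z) = [0.1065, 0.787, 0.1065]
p2 = 0.1065, p1 = 0.787

∂p2/∂z1 = -p2 × p1 = -0.1065 × 0.787 = -0.08382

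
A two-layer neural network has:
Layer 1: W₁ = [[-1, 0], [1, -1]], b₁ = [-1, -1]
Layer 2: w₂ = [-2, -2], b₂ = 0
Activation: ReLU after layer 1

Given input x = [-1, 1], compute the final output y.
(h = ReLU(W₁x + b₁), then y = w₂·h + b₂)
y = 0

Layer 1 pre-activation: z₁ = [0, -3]
After ReLU: h = [0, 0]
Layer 2 output: y = -2×0 + -2×0 + 0 = 0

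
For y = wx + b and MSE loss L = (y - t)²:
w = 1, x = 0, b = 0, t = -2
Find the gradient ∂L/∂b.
∂L/∂b = 4

y = wx + b = (1)(0) + 0 = 0
∂L/∂y = 2(y - t) = 2(0 - -2) = 4
∂y/∂b = 1
∂L/∂b = ∂L/∂y · ∂y/∂b = 4 × 1 = 4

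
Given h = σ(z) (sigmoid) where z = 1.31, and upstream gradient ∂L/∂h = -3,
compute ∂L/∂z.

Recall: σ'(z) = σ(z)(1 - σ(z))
∂L/∂z = -0.502

σ(1.31) = 0.7875
σ'(1.31) = σ(1.31)(1 - σ(1.31)) = 0.7875 × 0.2125 = 0.1673
∂L/∂z = ∂L/∂h · σ'(z) = -3 × 0.1673 = -0.502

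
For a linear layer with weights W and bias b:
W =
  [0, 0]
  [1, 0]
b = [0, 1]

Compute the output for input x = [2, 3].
y = [0, 3]

Wx = [0×2 + 0×3, 1×2 + 0×3]
   = [0, 2]
y = Wx + b = [0 + 0, 2 + 1] = [0, 3]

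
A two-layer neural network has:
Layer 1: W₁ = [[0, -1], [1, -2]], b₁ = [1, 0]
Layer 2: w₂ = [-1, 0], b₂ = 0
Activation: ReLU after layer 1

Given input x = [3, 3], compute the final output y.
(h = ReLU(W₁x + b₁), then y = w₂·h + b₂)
y = 0

Layer 1 pre-activation: z₁ = [-2, -3]
After ReLU: h = [0, 0]
Layer 2 output: y = -1×0 + 0×0 + 0 = 0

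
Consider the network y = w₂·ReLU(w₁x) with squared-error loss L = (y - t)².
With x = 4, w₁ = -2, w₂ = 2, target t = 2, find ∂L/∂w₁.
∂L/∂w₁ = 0

Forward pass:
z = w₁x = -2×4 = -8
h = ReLU(-8) = 0
y = w₂h = 2×0 = 0

Backward pass:
∂L/∂y = 2(y - t) = 2(0 - 2) = -4
∂y/∂h = w₂ = 2
∂h/∂z = 0 (ReLU derivative)
∂z/∂w₁ = x = 4

∂L/∂w₁ = -4 × 2 × 0 × 4 = 0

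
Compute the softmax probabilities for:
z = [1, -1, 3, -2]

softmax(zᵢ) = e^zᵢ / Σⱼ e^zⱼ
p = [0.1166, 0.0158, 0.8618, 0.0058]

exp(z) = [2.718, 0.3679, 20.09, 0.1353]
Sum = 23.31
p = [0.1166, 0.0158, 0.8618, 0.0058]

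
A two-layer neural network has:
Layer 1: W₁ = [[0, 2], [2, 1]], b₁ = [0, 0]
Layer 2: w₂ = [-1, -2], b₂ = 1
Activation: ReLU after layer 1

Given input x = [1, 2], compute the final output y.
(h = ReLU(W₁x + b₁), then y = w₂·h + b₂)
y = -11

Layer 1 pre-activation: z₁ = [4, 4]
After ReLU: h = [4, 4]
Layer 2 output: y = -1×4 + -2×4 + 1 = -11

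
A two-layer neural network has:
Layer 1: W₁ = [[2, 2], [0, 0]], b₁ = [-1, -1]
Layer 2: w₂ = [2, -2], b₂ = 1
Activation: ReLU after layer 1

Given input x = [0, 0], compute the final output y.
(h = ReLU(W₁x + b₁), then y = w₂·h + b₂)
y = 1

Layer 1 pre-activation: z₁ = [-1, -1]
After ReLU: h = [0, 0]
Layer 2 output: y = 2×0 + -2×0 + 1 = 1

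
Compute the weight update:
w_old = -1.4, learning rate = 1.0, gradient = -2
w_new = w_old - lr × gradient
w_new = 0.6

w_new = w - η·∂L/∂w = -1.4 - 1.0×(-2) = -1.4 - (-2) = 0.6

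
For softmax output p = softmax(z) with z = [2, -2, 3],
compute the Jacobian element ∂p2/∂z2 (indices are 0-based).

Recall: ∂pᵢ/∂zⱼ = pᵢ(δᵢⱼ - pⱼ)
∂p2/∂z2 = 0.1983

p = softmax(z) = [0.2676, 0.004902, 0.7275]
p2 = 0.7275

∂p2/∂z2 = p2(1 - p2) = 0.7275 × (1 - 0.7275) = 0.1983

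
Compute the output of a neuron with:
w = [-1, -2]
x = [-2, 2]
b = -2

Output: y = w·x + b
y = -4

y = (-1)(-2) + (-2)(2) + -2 = -4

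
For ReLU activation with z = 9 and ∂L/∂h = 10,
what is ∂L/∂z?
∂L/∂z = 10

h = ReLU(9) = 9
Since z > 0: ∂h/∂z = 1
∂L/∂z = ∂L/∂h · ∂h/∂z = 10 × 1 = 10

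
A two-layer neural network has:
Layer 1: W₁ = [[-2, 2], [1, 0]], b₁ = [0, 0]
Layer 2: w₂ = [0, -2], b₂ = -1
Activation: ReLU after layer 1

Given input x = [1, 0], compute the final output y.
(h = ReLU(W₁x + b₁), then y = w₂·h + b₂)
y = -3

Layer 1 pre-activation: z₁ = [-2, 1]
After ReLU: h = [0, 1]
Layer 2 output: y = 0×0 + -2×1 + -1 = -3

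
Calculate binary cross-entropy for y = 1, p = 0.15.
L = 1.897

L = -1·log(0.15) - 0·log(0.85) = -log(0.15) = 1.897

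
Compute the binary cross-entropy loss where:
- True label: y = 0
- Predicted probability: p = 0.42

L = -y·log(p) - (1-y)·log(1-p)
L = 0.5447

L = -0·log(0.42) - 1·log(0.58) = -log(0.58) = 0.5447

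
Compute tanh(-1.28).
-0.8565

tanh(-1.28) = (e^(-1.28) - e^(1.28))/(e^(-1.28) + e^(1.28)) = -0.8565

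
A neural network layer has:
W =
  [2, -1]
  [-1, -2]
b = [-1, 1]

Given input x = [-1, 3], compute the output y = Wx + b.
y = [-6, -4]

Wx = [2×-1 + -1×3, -1×-1 + -2×3]
   = [-5, -5]
y = Wx + b = [-5 + -1, -5 + 1] = [-6, -4]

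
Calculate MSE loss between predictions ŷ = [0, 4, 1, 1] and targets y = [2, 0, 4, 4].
MSE = 9.5

MSE = (1/4)((0-2)² + (4-0)² + (1-4)² + (1-4)²) = (1/4)(4 + 16 + 9 + 9) = 9.5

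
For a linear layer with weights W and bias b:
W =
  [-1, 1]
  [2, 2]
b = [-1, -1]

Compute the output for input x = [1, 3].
y = [1, 7]

Wx = [-1×1 + 1×3, 2×1 + 2×3]
   = [2, 8]
y = Wx + b = [2 + -1, 8 + -1] = [1, 7]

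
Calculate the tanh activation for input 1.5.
0.9051

tanh(1.5) = (e^(1.5) - e^(-1.5))/(e^(1.5) + e^(-1.5)) = 0.9051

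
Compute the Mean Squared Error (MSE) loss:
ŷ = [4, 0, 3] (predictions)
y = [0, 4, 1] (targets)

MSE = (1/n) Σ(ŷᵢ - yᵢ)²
MSE = 12

MSE = (1/3)((4-0)² + (0-4)² + (3-1)²) = (1/3)(16 + 16 + 4) = 12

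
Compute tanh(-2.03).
-0.9661

tanh(-2.03) = (e^(-2.03) - e^(2.03))/(e^(-2.03) + e^(2.03)) = -0.9661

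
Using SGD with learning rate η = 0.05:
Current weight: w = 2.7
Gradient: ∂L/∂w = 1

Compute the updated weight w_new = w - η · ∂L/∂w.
w_new = 2.65

w_new = w - η·∂L/∂w = 2.7 - 0.05×(1) = 2.7 - (0.05) = 2.65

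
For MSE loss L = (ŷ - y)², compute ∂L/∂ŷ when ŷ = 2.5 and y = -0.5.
∂L/∂ŷ = 6.0

∂L/∂ŷ = 2(ŷ - y) = 2(2.5 - -0.5) = 2(3.0) = 6.0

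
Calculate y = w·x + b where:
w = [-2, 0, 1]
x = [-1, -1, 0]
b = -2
y = 0

y = (-2)(-1) + (0)(-1) + (1)(0) + -2 = 0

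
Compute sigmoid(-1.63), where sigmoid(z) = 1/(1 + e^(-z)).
0.1638

sigmoid(-1.63) = 1/(1 + e^(1.63)) = 1/(1 + 5.104) = 0.1638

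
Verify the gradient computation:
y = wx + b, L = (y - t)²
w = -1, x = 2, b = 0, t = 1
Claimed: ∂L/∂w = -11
Incorrect

y = (-1)(2) + 0 = -2
∂L/∂y = 2(y - t) = 2(-2 - 1) = -6
∂y/∂w = x = 2
∂L/∂w = -6 × 2 = -12

Claimed value: -11
Incorrect: The correct gradient is -12.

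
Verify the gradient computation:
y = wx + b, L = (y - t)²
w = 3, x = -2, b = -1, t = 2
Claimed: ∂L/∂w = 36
Correct

y = (3)(-2) + -1 = -7
∂L/∂y = 2(y - t) = 2(-7 - 2) = -18
∂y/∂w = x = -2
∂L/∂w = -18 × -2 = 36

Claimed value: 36
Correct: The correct gradient is 36.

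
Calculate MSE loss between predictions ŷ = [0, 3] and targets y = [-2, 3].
MSE = 2

MSE = (1/2)((0--2)² + (3-3)²) = (1/2)(4 + 0) = 2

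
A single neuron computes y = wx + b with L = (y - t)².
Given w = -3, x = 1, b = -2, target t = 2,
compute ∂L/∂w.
∂L/∂w = -14

y = wx + b = (-3)(1) + -2 = -5
∂L/∂y = 2(y - t) = 2(-5 - 2) = -14
∂y/∂w = x = 1
∂L/∂w = ∂L/∂y · ∂y/∂w = -14 × 1 = -14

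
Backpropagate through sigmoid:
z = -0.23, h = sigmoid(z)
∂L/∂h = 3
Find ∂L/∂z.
∂L/∂z = 0.7402

σ(-0.23) = 0.4428
σ'(-0.23) = σ(-0.23)(1 - σ(-0.23)) = 0.4428 × 0.5572 = 0.2467
∂L/∂z = ∂L/∂h · σ'(z) = 3 × 0.2467 = 0.7402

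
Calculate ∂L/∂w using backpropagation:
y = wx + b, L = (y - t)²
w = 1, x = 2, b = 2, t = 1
∂L/∂w = 12

y = wx + b = (1)(2) + 2 = 4
∂L/∂y = 2(y - t) = 2(4 - 1) = 6
∂y/∂w = x = 2
∂L/∂w = ∂L/∂y · ∂y/∂w = 6 × 2 = 12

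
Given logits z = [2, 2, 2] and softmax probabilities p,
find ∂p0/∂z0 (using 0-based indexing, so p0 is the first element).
∂p0/∂z0 = 0.2222

p = softmax(z) = [0.3333, 0.3333, 0.3333]
p0 = 0.3333

∂p0/∂z0 = p0(1 - p0) = 0.3333 × (1 - 0.3333) = 0.2222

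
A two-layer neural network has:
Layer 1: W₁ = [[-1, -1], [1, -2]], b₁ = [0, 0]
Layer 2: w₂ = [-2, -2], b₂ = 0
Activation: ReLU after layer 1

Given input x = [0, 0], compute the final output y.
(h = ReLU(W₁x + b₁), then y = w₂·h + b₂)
y = 0

Layer 1 pre-activation: z₁ = [0, 0]
After ReLU: h = [0, 0]
Layer 2 output: y = -2×0 + -2×0 + 0 = 0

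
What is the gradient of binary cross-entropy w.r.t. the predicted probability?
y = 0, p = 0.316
∂L/∂p = 1.462

∂L/∂p = -y/p + (1-y)/(1-p) = 0 + 1/0.684 = 1.462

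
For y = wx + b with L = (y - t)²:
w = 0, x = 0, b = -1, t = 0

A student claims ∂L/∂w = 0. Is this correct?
Correct

y = (0)(0) + -1 = -1
∂L/∂y = 2(y - t) = 2(-1 - 0) = -2
∂y/∂w = x = 0
∂L/∂w = -2 × 0 = 0

Claimed value: 0
Correct: The correct gradient is 0.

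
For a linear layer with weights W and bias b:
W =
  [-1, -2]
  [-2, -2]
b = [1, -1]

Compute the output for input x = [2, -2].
y = [3, -1]

Wx = [-1×2 + -2×-2, -2×2 + -2×-2]
   = [2, 0]
y = Wx + b = [2 + 1, 0 + -1] = [3, -1]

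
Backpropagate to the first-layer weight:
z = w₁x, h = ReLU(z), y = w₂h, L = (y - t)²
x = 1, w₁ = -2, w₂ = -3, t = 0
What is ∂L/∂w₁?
∂L/∂w₁ = 0

Forward pass:
z = w₁x = -2×1 = -2
h = ReLU(-2) = 0
y = w₂h = -3×0 = 0

Backward pass:
∂L/∂y = 2(y - t) = 2(0 - 0) = 0
∂y/∂h = w₂ = -3
∂h/∂z = 0 (ReLU derivative)
∂z/∂w₁ = x = 1

∂L/∂w₁ = 0 × -3 × 0 × 1 = 0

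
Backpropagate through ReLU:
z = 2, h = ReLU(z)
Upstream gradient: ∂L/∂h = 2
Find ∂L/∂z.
∂L/∂z = 2

h = ReLU(2) = 2
Since z > 0: ∂h/∂z = 1
∂L/∂z = ∂L/∂h · ∂h/∂z = 2 × 1 = 2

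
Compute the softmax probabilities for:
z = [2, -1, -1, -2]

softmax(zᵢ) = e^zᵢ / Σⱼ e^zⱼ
p = [0.8945, 0.0445, 0.0445, 0.0164]

exp(z) = [7.389, 0.3679, 0.3679, 0.1353]
Sum = 8.26
p = [0.8945, 0.0445, 0.0445, 0.0164]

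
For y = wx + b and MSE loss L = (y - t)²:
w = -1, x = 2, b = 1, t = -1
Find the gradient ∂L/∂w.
∂L/∂w = 0

y = wx + b = (-1)(2) + 1 = -1
∂L/∂y = 2(y - t) = 2(-1 - -1) = 0
∂y/∂w = x = 2
∂L/∂w = ∂L/∂y · ∂y/∂w = 0 × 2 = 0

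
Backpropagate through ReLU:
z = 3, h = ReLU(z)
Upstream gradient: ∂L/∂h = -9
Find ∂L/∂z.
∂L/∂z = -9

h = ReLU(3) = 3
Since z > 0: ∂h/∂z = 1
∂L/∂z = ∂L/∂h · ∂h/∂z = -9 × 1 = -9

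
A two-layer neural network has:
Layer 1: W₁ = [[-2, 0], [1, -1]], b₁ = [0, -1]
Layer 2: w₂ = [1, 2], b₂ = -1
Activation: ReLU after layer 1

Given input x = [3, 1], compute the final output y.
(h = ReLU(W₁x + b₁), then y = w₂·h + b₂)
y = 1

Layer 1 pre-activation: z₁ = [-6, 1]
After ReLU: h = [0, 1]
Layer 2 output: y = 1×0 + 2×1 + -1 = 1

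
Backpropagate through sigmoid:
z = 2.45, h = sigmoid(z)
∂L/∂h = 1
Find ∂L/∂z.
∂L/∂z = 0.07313

σ(2.45) = 0.9206
σ'(2.45) = σ(2.45)(1 - σ(2.45)) = 0.9206 × 0.07944 = 0.07313
∂L/∂z = ∂L/∂h · σ'(z) = 1 × 0.07313 = 0.07313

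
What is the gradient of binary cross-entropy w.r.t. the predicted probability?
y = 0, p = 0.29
∂L/∂p = 1.408

∂L/∂p = -y/p + (1-y)/(1-p) = 0 + 1/0.71 = 1.408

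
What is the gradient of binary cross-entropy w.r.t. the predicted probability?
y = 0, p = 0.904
∂L/∂p = 10.42

∂L/∂p = -y/p + (1-y)/(1-p) = 0 + 1/0.096 = 10.42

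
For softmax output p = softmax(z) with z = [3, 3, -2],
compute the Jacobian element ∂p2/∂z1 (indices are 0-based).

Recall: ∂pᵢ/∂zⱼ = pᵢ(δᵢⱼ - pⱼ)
∂p2/∂z1 = -0.001673

p = softmax(z) = [0.4983, 0.4983, 0.003358]
p2 = 0.003358, p1 = 0.4983

∂p2/∂z1 = -p2 × p1 = -0.003358 × 0.4983 = -0.001673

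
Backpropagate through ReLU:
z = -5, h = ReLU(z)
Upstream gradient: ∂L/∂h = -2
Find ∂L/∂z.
∂L/∂z = 0

h = ReLU(-5) = 0
Since z < 0: ∂h/∂z = 0
∂L/∂z = ∂L/∂h · ∂h/∂z = -2 × 0 = 0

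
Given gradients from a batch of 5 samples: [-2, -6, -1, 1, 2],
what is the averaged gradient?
Average gradient = -1.2

Average = (1/5)(-2 + -6 + -1 + 1 + 2) = -6/5 = -1.2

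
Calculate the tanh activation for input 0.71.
0.6107

tanh(0.71) = (e^(0.71) - e^(-0.71))/(e^(0.71) + e^(-0.71)) = 0.6107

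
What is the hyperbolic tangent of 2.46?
0.9855

tanh(2.46) = (e^(2.46) - e^(-2.46))/(e^(2.46) + e^(-2.46)) = 0.9855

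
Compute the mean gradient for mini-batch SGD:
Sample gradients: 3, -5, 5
Average gradient = 1

Average = (1/3)(3 + -5 + 5) = 3/3 = 1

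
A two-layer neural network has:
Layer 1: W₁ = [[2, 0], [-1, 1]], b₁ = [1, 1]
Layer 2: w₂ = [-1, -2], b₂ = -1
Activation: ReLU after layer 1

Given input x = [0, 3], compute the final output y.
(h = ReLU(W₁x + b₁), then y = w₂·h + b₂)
y = -10

Layer 1 pre-activation: z₁ = [1, 4]
After ReLU: h = [1, 4]
Layer 2 output: y = -1×1 + -2×4 + -1 = -10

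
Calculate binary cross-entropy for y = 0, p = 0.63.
L = 0.9943

L = -0·log(0.63) - 1·log(0.37) = -log(0.37) = 0.9943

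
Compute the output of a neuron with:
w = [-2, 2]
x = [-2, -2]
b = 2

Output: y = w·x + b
y = 2

y = (-2)(-2) + (2)(-2) + 2 = 2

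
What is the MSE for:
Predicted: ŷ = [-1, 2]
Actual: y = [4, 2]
MSE = 12.5

MSE = (1/2)((-1-4)² + (2-2)²) = (1/2)(25 + 0) = 12.5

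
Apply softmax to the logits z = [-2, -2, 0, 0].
p = [0.0596, 0.0596, 0.4404, 0.4404]

exp(z) = [0.1353, 0.1353, 1, 1]
Sum = 2.271
p = [0.0596, 0.0596, 0.4404, 0.4404]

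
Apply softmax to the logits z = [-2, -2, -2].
p = [0.3333, 0.3333, 0.3333]

exp(z) = [0.1353, 0.1353, 0.1353]
Sum = 0.406
p = [0.3333, 0.3333, 0.3333]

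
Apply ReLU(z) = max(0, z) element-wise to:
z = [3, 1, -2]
h = [3, 1, 0]

ReLU applied element-wise: max(0,3)=3, max(0,1)=1, max(0,-2)=0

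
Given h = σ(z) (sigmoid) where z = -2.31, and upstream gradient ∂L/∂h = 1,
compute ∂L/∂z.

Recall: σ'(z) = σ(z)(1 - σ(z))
∂L/∂z = 0.08214

σ(-2.31) = 0.0903
σ'(-2.31) = σ(-2.31)(1 - σ(-2.31)) = 0.0903 × 0.9097 = 0.08214
∂L/∂z = ∂L/∂h · σ'(z) = 1 × 0.08214 = 0.08214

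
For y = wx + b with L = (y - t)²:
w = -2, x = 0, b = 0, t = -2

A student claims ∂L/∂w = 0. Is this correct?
Correct

y = (-2)(0) + 0 = 0
∂L/∂y = 2(y - t) = 2(0 - -2) = 4
∂y/∂w = x = 0
∂L/∂w = 4 × 0 = 0

Claimed value: 0
Correct: The correct gradient is 0.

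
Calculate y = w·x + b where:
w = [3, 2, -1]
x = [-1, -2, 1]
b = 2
y = -6

y = (3)(-1) + (2)(-2) + (-1)(1) + 2 = -6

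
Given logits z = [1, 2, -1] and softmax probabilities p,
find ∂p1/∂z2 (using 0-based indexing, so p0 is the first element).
∂p1/∂z2 = -0.02477

p = softmax(z) = [0.2595, 0.7054, 0.03512]
p1 = 0.7054, p2 = 0.03512

∂p1/∂z2 = -p1 × p2 = -0.7054 × 0.03512 = -0.02477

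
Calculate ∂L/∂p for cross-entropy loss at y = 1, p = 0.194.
∂L/∂p = -5.155

∂L/∂p = -y/p + (1-y)/(1-p) = -1/0.194 + 0 = -5.155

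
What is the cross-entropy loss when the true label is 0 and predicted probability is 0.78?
L = 1.514

L = -0·log(0.78) - 1·log(0.22) = -log(0.22) = 1.514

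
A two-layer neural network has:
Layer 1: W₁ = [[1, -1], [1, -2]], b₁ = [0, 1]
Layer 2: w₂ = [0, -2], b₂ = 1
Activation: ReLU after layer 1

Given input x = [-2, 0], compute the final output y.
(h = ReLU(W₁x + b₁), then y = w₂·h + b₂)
y = 1

Layer 1 pre-activation: z₁ = [-2, -1]
After ReLU: h = [0, 0]
Layer 2 output: y = 0×0 + -2×0 + 1 = 1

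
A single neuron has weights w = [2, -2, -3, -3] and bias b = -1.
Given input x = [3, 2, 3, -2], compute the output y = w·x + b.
y = -2

y = (2)(3) + (-2)(2) + (-3)(3) + (-3)(-2) + -1 = -2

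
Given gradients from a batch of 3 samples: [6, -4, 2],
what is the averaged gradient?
Average gradient = 1.333

Average = (1/3)(6 + -4 + 2) = 4/3 = 1.333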